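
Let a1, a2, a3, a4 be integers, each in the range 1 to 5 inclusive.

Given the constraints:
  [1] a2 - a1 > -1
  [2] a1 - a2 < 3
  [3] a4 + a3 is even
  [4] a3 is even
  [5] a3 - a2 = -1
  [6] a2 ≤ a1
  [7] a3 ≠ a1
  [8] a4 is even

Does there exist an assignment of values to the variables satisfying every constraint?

Satisfiable

One satisfying assignment is a1 = 5, a2 = 5, a3 = 4, a4 = 2.
For the less obvious constraints — constraint 1: a2 - a1 = 0; constraint 2: a1 - a2 = 0; constraint 5: a3 - a2 = -1 — and the others hold by inspection.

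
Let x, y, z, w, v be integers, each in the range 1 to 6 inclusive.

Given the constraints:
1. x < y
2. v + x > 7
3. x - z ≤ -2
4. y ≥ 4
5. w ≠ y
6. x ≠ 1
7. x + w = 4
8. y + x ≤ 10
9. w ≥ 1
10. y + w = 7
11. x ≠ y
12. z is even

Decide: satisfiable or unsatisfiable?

The assignment x = 2, y = 5, z = 6, w = 2, v = 6 works:
  constraint 2 holds since v + x = 8.
  constraint 3 holds since x - z = -4.
  constraint 7 holds since x + w = 4.
The rest check out directly.

Satisfiable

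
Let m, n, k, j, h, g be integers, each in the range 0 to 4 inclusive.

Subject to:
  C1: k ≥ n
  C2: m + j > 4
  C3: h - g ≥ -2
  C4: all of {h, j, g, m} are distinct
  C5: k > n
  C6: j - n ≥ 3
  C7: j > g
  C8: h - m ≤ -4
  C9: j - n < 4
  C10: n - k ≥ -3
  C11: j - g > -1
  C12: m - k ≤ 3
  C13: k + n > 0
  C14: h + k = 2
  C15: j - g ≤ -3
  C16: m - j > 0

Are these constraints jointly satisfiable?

Unsatisfiable

Constraints 3, 6, 8, 10, 12, and 15 give h − g ≥ -2, g − j ≥ 3, j − n ≥ 3, n − k ≥ -3, k − m ≥ -3, m − h ≥ 4.
Adding all 6 inequalities: the left sides telescope to 0, and the right sides sum to (-2) + 3 + 3 + (-3) + (-3) + 4 = 2. So 0 ≥ 2, which is false.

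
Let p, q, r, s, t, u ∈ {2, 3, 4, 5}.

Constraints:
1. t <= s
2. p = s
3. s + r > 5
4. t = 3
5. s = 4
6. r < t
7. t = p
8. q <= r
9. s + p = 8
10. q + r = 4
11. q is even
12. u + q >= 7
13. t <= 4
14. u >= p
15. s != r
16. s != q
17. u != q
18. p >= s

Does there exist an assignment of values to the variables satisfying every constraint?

Unsatisfiable

Constraint 4 fixes t = 3 and constraint 5 fixes s = 4. Constraints 2 and 7 give t = p = s, so t = s. But 3 ≠ 4 — contradiction.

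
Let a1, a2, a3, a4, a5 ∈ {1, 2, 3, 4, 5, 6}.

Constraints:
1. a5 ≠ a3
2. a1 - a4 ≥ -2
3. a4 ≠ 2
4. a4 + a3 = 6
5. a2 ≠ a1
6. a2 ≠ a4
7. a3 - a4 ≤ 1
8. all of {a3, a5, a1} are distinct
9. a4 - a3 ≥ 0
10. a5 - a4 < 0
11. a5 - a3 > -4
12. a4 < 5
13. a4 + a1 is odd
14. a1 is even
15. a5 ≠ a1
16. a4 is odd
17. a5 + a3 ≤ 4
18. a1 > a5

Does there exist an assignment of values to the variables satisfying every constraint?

Try a1 = 2, a2 = 6, a3 = 3, a4 = 3, a5 = 1.
Check constraint 2: a1 - a4 = -1; constraint 4: a4 + a3 = 6; constraint 7: a3 - a4 = 0. The remaining constraints are straightforward to verify.

Satisfiable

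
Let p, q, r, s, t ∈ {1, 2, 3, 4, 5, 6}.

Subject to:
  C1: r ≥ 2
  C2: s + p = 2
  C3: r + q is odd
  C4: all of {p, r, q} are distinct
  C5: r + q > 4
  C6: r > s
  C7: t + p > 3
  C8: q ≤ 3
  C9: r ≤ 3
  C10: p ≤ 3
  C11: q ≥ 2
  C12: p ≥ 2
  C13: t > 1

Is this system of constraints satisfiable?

Constraints 1, 8, 9, 10, 11, and 12 confine each of p, r, q to the 2 values {2, 3}.
Constraint 4 requires all 3 of them to be distinct, but only 2 values are available — impossible by the pigeonhole principle.

Unsatisfiable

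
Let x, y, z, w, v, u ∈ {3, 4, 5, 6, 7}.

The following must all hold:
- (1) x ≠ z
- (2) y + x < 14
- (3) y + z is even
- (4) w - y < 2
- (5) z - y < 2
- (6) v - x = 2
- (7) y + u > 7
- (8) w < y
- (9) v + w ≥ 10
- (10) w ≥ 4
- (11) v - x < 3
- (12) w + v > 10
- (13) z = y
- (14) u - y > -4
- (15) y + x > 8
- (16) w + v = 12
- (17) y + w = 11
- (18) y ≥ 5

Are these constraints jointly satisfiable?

Satisfiable

The assignment x = 5, y = 6, z = 6, w = 5, v = 7, u = 3 works:
  constraint 2 holds since y + x = 11.
  constraint 4 holds since w - y = -1.
The rest check out directly.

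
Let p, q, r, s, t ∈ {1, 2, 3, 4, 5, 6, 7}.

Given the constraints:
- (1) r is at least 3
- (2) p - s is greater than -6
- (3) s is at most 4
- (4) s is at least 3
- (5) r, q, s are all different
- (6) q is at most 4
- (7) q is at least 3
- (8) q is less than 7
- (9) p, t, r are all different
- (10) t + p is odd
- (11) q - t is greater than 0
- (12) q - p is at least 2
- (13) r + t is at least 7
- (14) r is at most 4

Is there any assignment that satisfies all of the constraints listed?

Constraints 1, 3, 4, 6, 7, and 14 confine each of r, q, s to the 2 values {3, 4}.
Constraint 5 requires all 3 of them to be distinct, but only 2 values are available — impossible by the pigeonhole principle.

Unsatisfiable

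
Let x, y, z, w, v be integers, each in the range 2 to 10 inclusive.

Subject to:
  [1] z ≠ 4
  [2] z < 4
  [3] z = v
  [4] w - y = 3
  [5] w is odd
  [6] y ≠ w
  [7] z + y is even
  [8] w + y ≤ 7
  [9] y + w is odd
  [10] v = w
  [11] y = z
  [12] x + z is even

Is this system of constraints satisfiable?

From constraints 3, 10, and 11, y = z = v = w, so y = w. But constraint 6 says y ≠ w. Contradiction.

Unsatisfiable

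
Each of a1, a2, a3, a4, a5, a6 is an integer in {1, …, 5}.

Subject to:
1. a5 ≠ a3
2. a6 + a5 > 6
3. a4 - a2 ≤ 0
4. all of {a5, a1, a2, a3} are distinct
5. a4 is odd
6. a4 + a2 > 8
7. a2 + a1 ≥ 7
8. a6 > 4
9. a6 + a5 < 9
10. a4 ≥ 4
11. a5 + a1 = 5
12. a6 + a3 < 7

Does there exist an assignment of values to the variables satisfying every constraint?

Setting (a1, a2, a3, a4, a5, a6) = (2, 5, 1, 5, 3, 5) satisfies everything: constraint 2: a6 + a5 = 8; constraint 3: a4 - a2 = 0, and the others follow.

Satisfiable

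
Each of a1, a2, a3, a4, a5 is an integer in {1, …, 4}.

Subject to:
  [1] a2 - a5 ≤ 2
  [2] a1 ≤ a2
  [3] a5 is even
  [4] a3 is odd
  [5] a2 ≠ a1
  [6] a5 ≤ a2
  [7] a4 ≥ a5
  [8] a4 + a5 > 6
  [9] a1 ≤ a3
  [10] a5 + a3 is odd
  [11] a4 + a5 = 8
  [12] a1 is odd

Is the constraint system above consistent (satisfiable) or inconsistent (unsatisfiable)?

Satisfiable

One satisfying assignment is a1 = 1, a2 = 4, a3 = 1, a4 = 4, a5 = 4.
For the less obvious constraints — constraint 1: a2 - a5 = 0; constraint 8: a4 + a5 = 8; constraint 11: a4 + a5 = 8 — and the others hold by inspection.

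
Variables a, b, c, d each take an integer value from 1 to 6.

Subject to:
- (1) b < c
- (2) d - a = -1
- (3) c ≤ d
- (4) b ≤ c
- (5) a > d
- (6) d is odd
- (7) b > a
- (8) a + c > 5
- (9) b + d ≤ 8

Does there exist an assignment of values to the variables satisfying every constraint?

Constraints 1, 3, 5, and 7 give b < c, c ≤ d, d < a, a < b. Chaining: b < c ≤ d < a < b, which forces b < b — impossible.

Unsatisfiable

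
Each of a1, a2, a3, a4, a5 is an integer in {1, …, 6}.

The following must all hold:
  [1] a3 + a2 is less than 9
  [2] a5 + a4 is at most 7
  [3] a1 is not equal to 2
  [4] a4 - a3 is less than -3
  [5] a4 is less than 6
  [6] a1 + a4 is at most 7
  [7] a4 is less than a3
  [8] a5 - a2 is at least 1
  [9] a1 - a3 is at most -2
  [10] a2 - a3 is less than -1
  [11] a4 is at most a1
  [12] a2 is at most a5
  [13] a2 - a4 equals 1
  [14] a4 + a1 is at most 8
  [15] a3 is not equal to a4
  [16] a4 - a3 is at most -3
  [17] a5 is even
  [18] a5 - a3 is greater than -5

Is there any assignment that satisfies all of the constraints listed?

One satisfying assignment is a1 = 4, a2 = 2, a3 = 6, a4 = 1, a5 = 4.
For the less obvious constraints — constraint 1: a3 + a2 = 8; constraint 2: a5 + a4 = 5; constraint 4: a4 - a3 = -5 — and the others hold by inspection.

Satisfiable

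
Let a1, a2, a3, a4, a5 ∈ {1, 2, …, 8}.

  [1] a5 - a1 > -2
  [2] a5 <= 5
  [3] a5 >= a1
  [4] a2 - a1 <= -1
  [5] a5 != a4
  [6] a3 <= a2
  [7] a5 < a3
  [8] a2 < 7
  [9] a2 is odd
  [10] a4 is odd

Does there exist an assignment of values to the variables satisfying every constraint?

Unsatisfiable

Constraints 3, 4, 6, and 7 give a1 ≤ a5, a5 < a3, a3 ≤ a2, a2 < a1. Chaining: a1 ≤ a5 < a3 ≤ a2 < a1, which forces a1 < a1 — impossible.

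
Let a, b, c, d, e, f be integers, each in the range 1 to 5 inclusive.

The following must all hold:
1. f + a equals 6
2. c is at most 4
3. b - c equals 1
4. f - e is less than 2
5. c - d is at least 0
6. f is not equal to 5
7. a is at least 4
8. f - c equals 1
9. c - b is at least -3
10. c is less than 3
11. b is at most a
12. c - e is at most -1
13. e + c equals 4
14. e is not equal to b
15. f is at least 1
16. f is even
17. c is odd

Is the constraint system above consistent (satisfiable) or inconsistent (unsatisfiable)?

Satisfiable

The assignment a = 4, b = 2, c = 1, d = 1, e = 3, f = 2 works:
  constraint 1 holds since f + a = 6.
  constraint 3 holds since b - c = 1.
  constraint 4 holds since f - e = -1.
The rest check out directly.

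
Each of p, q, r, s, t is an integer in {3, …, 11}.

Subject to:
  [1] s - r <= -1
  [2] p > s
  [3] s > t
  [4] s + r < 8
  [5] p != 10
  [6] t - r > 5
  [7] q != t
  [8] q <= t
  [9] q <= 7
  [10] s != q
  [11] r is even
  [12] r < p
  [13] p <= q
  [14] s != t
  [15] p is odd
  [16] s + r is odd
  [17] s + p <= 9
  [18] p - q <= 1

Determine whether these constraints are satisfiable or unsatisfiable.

Unsatisfiable

Constraints 1, 3, 8, 12, and 13 give s < r, r < p, p ≤ q, q ≤ t, t < s. Chaining: s < r < p ≤ q ≤ t < s, which forces s < s — impossible.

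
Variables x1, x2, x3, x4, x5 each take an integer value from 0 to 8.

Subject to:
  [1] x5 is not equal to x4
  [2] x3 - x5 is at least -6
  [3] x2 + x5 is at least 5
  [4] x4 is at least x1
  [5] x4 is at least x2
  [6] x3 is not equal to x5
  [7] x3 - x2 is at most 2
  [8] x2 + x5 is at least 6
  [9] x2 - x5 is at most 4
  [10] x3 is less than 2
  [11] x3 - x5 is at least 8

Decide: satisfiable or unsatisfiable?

Unsatisfiable

Constraints 7, 9, and 11 give x5 − x2 ≥ -4, x2 − x3 ≥ -2, x3 − x5 ≥ 8.
Adding all 3 inequalities: the left sides telescope to 0, and the right sides sum to (-4) + (-2) + 8 = 2. So 0 ≥ 2, which is false.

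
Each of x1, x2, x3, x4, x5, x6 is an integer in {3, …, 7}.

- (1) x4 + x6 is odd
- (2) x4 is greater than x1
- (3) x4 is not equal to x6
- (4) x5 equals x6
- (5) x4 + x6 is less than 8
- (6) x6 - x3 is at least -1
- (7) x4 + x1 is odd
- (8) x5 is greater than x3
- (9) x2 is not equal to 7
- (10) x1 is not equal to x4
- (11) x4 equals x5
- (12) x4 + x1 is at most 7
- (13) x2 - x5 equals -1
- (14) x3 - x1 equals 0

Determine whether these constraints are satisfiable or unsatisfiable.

From constraints 4 and 11, x4 = x5 = x6, so x4 = x6. But constraint 3 says x4 ≠ x6. Contradiction.

Unsatisfiable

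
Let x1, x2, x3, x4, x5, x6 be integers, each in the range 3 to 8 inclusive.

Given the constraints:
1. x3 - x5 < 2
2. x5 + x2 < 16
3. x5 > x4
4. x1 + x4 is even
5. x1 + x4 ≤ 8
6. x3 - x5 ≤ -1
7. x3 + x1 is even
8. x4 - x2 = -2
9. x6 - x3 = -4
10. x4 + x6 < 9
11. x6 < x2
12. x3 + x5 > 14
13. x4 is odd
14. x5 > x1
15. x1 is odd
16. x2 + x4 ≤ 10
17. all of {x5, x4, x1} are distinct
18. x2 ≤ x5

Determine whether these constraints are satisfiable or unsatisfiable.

Satisfiable

Take x1 = 5, x2 = 5, x3 = 7, x4 = 3, x5 = 8, x6 = 3. Then constraint 1: x3 - x5 = -1; constraint 2: x5 + x2 = 13, and every other listed constraint is also met.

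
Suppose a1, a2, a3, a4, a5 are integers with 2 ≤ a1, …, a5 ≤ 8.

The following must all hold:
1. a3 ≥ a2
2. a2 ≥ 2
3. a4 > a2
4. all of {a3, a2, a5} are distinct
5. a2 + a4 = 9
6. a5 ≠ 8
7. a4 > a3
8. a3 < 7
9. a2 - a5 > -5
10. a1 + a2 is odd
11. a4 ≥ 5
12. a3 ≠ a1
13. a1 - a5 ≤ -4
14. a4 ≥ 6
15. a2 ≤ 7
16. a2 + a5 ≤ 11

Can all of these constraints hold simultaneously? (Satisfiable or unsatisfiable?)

Satisfiable

The assignment a1 = 2, a2 = 3, a3 = 4, a4 = 6, a5 = 7 works:
  constraint 5 holds since a2 + a4 = 9.
  constraint 9 holds since a2 - a5 = -4.
  constraint 13 holds since a1 - a5 = -5.
The rest check out directly.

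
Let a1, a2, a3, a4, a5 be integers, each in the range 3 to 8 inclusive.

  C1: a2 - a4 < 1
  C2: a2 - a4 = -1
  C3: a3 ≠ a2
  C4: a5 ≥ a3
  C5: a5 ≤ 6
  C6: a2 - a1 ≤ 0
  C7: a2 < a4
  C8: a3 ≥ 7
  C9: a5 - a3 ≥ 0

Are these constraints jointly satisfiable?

From constraint 8: a3 ≥ 7. From constraints 4 and 5: a3 ≤ a5 and a5 ≤ 6, so a3 ≤ 6. But 6 < 7, so no value of a3 works.

Unsatisfiable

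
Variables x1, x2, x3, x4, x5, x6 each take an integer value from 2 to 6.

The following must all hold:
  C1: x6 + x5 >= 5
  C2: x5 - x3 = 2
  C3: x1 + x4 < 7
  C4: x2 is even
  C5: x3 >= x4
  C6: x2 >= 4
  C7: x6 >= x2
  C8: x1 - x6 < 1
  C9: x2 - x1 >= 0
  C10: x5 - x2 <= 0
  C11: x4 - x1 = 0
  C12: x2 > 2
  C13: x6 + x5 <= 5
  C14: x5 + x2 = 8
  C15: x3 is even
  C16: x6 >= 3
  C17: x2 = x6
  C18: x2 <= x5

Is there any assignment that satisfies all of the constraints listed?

From constraint 16: x6 ≥ 3. From constraints 6 and 18: x5 ≥ x2 ≥ 4. Hence x6 + x5 ≥ 7. But constraint 13 requires x6 + x5 ≤ 5, and 5 < 7. Contradiction.

Unsatisfiable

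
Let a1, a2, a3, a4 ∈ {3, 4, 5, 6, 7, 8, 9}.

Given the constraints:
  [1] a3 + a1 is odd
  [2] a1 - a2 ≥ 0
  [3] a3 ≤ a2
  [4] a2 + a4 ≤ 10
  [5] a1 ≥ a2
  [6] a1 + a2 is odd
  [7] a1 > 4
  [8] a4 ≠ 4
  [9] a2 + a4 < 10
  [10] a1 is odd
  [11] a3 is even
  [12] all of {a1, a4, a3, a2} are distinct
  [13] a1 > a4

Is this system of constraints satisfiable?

Try a1 = 9, a2 = 6, a3 = 4, a4 = 3.
Check constraint 2: a1 - a2 = 3; constraint 4: a2 + a4 = 9; constraint 9: a2 + a4 = 9. The remaining constraints are straightforward to verify.

Satisfiable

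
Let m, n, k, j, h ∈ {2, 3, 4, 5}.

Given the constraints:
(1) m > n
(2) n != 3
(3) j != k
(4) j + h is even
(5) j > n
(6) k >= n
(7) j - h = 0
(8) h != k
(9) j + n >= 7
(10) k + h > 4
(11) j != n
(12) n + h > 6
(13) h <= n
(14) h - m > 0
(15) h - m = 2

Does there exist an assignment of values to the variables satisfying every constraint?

Unsatisfiable

Constraints 1, 13, and 14 give n < m, m < h, h ≤ n. Chaining: n < m < h ≤ n, which forces n < n — impossible.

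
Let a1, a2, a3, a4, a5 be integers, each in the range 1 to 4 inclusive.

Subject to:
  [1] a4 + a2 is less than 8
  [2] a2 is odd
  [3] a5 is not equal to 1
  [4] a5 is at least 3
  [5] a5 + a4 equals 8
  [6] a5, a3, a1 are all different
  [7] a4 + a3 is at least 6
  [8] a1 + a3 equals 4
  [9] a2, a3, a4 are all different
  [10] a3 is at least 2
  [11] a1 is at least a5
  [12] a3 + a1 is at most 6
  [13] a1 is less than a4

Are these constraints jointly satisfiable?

Unsatisfiable

From constraints 4 and 11: a1 ≥ a5 ≥ 3. From constraint 10: a3 ≥ 2. Hence a1 + a3 ≥ 5. But constraint 8 requires a1 + a3 = 4, and 4 < 5. Contradiction.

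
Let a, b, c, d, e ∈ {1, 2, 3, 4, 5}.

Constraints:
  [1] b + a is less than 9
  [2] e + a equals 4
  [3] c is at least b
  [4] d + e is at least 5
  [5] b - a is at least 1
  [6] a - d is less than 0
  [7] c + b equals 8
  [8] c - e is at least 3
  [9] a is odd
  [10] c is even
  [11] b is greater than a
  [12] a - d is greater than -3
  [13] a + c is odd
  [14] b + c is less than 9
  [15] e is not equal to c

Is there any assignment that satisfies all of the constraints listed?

Setting (a, b, c, d, e) = (3, 4, 4, 5, 1) satisfies everything: constraint 1: b + a = 7; constraint 2: e + a = 4; constraint 4: d + e = 6, and the others follow.

Satisfiable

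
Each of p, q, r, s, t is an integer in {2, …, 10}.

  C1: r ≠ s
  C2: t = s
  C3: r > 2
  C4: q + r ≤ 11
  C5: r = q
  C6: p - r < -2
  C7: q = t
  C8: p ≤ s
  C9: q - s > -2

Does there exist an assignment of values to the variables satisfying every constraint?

Unsatisfiable

From constraints 2, 5, and 7, r = q = t = s, so r = s. But constraint 1 says r ≠ s. Contradiction.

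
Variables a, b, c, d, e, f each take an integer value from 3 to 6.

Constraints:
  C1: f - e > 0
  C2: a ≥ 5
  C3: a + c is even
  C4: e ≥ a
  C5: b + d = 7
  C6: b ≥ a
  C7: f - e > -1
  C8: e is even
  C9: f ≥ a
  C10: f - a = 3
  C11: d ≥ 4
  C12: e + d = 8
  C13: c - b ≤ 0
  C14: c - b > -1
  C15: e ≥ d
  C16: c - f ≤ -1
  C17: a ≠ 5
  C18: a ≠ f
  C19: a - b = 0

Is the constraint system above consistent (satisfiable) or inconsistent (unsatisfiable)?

Unsatisfiable

From constraints 2 and 6: b ≥ a ≥ 5. From constraint 11: d ≥ 4. Hence b + d ≥ 9. But constraint 5 requires b + d = 7, and 7 < 9. Contradiction.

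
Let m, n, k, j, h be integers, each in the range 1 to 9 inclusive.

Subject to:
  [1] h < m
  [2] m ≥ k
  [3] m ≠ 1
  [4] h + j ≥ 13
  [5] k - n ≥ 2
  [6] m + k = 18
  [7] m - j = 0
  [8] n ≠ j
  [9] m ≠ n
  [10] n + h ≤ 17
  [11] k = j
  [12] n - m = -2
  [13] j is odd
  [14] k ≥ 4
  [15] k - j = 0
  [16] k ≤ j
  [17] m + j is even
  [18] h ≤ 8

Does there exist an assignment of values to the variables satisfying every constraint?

Setting (m, n, k, j, h) = (9, 7, 9, 9, 7) satisfies everything: constraint 4: h + j = 16; constraint 5: k - n = 2, and the others follow.

Satisfiable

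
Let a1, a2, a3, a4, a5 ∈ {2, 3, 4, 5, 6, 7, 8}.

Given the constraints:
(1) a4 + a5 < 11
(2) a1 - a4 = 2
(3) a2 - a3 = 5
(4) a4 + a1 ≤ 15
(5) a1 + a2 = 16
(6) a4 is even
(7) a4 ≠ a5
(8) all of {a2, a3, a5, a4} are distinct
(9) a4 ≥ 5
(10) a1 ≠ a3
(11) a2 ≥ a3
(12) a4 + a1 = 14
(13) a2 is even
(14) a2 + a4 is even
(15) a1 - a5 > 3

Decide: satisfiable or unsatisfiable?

Satisfiable

Take a1 = 8, a2 = 8, a3 = 3, a4 = 6, a5 = 4. Then constraint 1: a4 + a5 = 10; constraint 2: a1 - a4 = 2, and every other listed constraint is also met.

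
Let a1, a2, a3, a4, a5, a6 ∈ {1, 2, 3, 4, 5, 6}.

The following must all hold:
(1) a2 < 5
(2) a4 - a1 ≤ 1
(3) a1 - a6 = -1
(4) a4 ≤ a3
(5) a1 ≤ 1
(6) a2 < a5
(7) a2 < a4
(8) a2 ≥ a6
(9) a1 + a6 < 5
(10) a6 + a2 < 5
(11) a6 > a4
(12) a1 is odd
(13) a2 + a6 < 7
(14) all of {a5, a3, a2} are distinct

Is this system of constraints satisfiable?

Unsatisfiable

Constraints 7, 8, and 11 give a2 < a4, a4 < a6, a6 ≤ a2. Chaining: a2 < a4 < a6 ≤ a2, which forces a2 < a2 — impossible.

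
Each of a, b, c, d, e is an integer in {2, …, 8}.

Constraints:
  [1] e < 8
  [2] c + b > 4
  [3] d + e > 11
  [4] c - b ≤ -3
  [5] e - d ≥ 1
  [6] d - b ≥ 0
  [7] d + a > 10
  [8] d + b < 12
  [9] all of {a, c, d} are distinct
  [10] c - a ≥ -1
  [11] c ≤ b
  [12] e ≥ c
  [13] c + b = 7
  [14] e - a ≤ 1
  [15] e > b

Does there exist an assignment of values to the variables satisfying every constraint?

Constraints 4, 5, 6, 10, and 14 give d − b ≥ 0, b − c ≥ 3, c − a ≥ -1, a − e ≥ -1, e − d ≥ 1.
Adding all 5 inequalities: the left sides telescope to 0, and the right sides sum to 0 + 3 + (-1) + (-1) + 1 = 2. So 0 ≥ 2, which is false.

Unsatisfiable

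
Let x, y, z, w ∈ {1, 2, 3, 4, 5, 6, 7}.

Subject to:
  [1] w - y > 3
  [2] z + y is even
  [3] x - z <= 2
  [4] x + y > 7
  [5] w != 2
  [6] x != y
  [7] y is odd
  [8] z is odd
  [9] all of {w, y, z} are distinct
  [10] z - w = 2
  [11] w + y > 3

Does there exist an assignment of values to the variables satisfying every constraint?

Satisfiable

The assignment x = 7, y = 1, z = 7, w = 5 works:
  constraint 1 holds since w - y = 4.
  constraint 3 holds since x - z = 0.
  constraint 4 holds since x + y = 8.
The rest check out directly.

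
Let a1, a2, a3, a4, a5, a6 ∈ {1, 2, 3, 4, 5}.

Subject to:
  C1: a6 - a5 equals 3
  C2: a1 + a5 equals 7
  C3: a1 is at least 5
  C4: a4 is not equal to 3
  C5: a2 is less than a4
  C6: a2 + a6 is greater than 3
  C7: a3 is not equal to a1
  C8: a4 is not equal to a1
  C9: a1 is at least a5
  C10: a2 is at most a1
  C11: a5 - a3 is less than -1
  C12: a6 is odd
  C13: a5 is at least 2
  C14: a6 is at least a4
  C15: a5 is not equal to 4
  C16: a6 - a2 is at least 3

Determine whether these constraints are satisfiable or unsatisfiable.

Satisfiable

Take a1 = 5, a2 = 1, a3 = 4, a4 = 2, a5 = 2, a6 = 5. Then constraint 1: a6 - a5 = 3; constraint 2: a1 + a5 = 7, and every other listed constraint is also met.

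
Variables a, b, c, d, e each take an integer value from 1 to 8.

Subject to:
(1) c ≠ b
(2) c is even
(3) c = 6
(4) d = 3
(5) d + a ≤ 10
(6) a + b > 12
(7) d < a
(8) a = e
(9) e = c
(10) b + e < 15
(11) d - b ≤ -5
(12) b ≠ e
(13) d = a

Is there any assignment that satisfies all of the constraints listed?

Constraint 4 fixes d = 3 and constraint 3 fixes c = 6. Constraints 8, 9, and 13 give d = a = e = c, so d = c. But 3 ≠ 6 — contradiction.

Unsatisfiable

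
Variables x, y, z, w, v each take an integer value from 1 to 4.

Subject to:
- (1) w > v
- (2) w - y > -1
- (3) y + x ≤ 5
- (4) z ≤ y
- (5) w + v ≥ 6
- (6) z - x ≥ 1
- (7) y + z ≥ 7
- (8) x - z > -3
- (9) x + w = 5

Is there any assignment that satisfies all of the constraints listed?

Satisfiable

The assignment x = 1, y = 4, z = 3, w = 4, v = 2 works:
  constraint 2 holds since w - y = 0.
  constraint 3 holds since y + x = 5.
The rest check out directly.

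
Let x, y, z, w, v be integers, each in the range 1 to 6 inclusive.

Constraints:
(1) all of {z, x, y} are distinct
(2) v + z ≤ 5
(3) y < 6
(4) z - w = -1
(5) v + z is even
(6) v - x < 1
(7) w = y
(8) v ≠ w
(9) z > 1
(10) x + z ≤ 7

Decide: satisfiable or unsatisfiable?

Take x = 1, y = 4, z = 3, w = 4, v = 1. Then constraint 2: v + z = 4; constraint 4: z - w = -1; constraint 6: v - x = 0, and every other listed constraint is also met.

Satisfiable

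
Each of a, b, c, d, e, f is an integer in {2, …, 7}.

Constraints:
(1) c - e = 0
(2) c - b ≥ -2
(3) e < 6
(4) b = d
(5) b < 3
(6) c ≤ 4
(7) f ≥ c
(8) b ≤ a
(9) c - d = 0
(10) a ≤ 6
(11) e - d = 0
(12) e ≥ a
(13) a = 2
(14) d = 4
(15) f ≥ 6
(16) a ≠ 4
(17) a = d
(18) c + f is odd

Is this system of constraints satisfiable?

Constraint 13 fixes a = 2 and constraint 14 fixes d = 4, but constraint 17 requires a = d. Since 2 ≠ 4, contradiction.

Unsatisfiable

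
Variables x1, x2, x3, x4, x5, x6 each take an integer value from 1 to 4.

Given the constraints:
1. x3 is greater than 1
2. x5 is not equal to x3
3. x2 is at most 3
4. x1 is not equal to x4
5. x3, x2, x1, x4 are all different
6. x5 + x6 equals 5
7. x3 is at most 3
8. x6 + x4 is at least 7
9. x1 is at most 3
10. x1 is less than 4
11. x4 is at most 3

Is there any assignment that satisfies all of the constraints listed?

Constraints 3, 7, 9, and 11 confine each of x3, x2, x1, x4 to the 3 values {1, …, 3} (the domain already gives each ≥ 1).
Constraint 5 requires all 4 of them to be distinct, but only 3 values are available — impossible by the pigeonhole principle.

Unsatisfiable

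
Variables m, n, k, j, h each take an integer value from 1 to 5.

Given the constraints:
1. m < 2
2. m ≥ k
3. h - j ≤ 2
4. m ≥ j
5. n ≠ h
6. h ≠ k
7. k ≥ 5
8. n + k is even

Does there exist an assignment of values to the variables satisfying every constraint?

From constraints 2 and 7: m ≥ k and k ≥ 5, so m ≥ 5. From constraint 1: m ≤ 1. But 1 < 5, so no value of m works.

Unsatisfiable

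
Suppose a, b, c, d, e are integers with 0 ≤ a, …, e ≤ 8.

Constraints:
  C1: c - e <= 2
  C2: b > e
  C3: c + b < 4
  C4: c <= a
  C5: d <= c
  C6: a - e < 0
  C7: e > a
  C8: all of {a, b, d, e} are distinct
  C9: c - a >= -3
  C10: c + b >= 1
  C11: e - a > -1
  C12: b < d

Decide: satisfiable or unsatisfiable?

Constraints 2, 4, 5, 7, and 12 give d ≤ c, c ≤ a, a < e, e < b, b < d. Chaining: d ≤ c ≤ a < e < b < d, which forces d < d — impossible.

Unsatisfiable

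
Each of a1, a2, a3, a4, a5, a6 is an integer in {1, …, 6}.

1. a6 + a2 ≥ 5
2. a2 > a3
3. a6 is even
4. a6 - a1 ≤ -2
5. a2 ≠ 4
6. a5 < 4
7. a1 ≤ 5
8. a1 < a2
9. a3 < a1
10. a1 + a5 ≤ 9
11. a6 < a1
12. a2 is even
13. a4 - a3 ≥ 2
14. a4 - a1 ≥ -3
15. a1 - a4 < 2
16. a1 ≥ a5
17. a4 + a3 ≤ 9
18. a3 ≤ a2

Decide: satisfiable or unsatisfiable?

The assignment a1 = 5, a2 = 6, a3 = 2, a4 = 5, a5 = 1, a6 = 2 works:
  constraint 1 holds since a6 + a2 = 8.
  constraint 4 holds since a6 - a1 = -3.
The rest check out directly.

Satisfiable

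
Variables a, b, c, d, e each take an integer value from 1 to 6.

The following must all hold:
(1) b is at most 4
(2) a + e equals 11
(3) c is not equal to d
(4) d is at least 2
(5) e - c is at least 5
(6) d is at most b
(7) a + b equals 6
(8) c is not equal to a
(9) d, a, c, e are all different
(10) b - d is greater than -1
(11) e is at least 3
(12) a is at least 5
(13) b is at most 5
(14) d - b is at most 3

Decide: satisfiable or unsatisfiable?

From constraint 12: a ≥ 5. From constraints 4 and 6: b ≥ d ≥ 2. Hence a + b ≥ 7. But constraint 7 requires a + b = 6, and 6 < 7. Contradiction.

Unsatisfiable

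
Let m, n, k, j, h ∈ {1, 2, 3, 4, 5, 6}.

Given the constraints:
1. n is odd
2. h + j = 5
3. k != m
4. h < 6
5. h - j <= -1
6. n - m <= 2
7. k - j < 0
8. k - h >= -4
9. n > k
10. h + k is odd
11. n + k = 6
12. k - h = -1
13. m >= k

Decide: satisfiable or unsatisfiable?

Satisfiable

Take m = 5, n = 5, k = 1, j = 3, h = 2. Then constraint 2: h + j = 5; constraint 5: h - j = -1, and every other listed constraint is also met.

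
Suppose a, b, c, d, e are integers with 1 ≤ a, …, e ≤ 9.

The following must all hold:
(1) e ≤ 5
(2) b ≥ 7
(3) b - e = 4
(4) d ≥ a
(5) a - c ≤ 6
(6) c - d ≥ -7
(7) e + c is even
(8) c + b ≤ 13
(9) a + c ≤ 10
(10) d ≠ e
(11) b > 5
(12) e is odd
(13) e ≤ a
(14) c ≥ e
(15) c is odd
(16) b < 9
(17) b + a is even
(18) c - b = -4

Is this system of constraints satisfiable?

Satisfiable

Try a = 7, b = 7, c = 3, d = 7, e = 3.
Check constraint 3: b - e = 4; constraint 5: a - c = 4; constraint 6: c - d = -4. The remaining constraints are straightforward to verify.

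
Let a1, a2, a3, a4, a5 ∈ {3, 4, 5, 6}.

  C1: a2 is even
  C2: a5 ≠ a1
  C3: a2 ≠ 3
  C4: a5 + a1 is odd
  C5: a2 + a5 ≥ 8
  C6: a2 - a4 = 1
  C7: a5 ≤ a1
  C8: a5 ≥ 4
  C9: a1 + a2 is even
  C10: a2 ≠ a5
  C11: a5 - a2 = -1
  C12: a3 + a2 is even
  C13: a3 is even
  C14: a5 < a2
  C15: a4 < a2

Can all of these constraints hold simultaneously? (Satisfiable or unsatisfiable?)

The assignment a1 = 6, a2 = 6, a3 = 6, a4 = 5, a5 = 5 works:
  constraint 5 holds since a2 + a5 = 11.
  constraint 6 holds since a2 - a4 = 1.
  constraint 11 holds since a5 - a2 = -1.
The rest check out directly.

Satisfiable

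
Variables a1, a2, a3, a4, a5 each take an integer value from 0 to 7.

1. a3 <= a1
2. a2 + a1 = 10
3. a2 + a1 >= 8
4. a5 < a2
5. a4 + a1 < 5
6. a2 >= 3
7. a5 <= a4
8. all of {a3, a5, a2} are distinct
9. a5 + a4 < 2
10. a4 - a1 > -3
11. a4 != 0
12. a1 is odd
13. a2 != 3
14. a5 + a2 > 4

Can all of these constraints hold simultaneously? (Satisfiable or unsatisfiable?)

Take a1 = 3, a2 = 7, a3 = 1, a4 = 1, a5 = 0. Then constraint 2: a2 + a1 = 10; constraint 3: a2 + a1 = 10, and every other listed constraint is also met.

Satisfiable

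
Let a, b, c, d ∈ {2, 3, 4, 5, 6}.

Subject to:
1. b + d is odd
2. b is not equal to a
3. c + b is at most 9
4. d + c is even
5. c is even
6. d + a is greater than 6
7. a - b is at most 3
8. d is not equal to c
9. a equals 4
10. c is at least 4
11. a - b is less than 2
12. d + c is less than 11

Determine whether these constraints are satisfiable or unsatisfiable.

Take a = 4, b = 3, c = 6, d = 4. Then constraint 3: c + b = 9; constraint 6: d + a = 8, and every other listed constraint is also met.

Satisfiable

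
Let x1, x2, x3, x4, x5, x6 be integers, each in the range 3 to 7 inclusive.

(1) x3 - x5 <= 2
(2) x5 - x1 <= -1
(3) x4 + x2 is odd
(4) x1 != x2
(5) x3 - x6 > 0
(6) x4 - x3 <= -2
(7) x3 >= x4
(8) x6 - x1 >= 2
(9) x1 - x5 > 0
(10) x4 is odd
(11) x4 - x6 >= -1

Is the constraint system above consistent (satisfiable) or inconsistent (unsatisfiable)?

Constraints 1, 2, 6, 8, and 11 give x6 − x1 ≥ 2, x1 − x5 ≥ 1, x5 − x3 ≥ -2, x3 − x4 ≥ 2, x4 − x6 ≥ -1.
Adding all 5 inequalities: the left sides telescope to 0, and the right sides sum to 2 + 1 + (-2) + 2 + (-1) = 2. So 0 ≥ 2, which is false.

Unsatisfiable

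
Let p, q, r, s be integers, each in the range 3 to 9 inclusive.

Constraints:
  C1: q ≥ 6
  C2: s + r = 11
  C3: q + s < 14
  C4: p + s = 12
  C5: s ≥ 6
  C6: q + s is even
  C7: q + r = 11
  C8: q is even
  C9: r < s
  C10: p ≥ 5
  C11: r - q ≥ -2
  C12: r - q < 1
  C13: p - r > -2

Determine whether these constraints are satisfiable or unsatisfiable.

Setting (p, q, r, s) = (6, 6, 5, 6) satisfies everything: constraint 2: s + r = 11; constraint 3: q + s = 12, and the others follow.

Satisfiable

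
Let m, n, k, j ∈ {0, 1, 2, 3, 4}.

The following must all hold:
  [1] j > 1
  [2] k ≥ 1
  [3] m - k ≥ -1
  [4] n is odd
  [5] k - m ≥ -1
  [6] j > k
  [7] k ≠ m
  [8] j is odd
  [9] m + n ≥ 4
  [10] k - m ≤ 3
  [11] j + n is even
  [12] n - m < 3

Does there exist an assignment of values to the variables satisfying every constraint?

One satisfying assignment is m = 1, n = 3, k = 2, j = 3.
For the less obvious constraints — constraint 3: m - k = -1; constraint 5: k - m = 1; constraint 9: m + n = 4 — and the others hold by inspection.

Satisfiable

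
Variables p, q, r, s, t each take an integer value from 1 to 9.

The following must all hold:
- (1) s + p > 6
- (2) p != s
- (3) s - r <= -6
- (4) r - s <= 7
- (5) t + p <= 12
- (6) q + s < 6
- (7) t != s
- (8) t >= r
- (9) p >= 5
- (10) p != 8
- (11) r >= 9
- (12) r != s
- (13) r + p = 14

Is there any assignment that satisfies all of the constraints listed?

Unsatisfiable

From constraints 8 and 11: t ≥ r ≥ 9. From constraint 9: p ≥ 5. Hence t + p ≥ 14. But constraint 5 requires t + p ≤ 12, and 12 < 14. Contradiction.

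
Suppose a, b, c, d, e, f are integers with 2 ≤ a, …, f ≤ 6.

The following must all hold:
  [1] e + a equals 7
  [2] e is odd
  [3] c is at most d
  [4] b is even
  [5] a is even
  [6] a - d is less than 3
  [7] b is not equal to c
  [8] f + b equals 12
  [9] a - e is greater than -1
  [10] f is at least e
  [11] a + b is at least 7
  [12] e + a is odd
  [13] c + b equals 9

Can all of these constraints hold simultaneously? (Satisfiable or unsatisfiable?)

Satisfiable

The assignment a = 4, b = 6, c = 3, d = 3, e = 3, f = 6 works:
  constraint 1 holds since e + a = 7.
  constraint 6 holds since a - d = 1.
The rest check out directly.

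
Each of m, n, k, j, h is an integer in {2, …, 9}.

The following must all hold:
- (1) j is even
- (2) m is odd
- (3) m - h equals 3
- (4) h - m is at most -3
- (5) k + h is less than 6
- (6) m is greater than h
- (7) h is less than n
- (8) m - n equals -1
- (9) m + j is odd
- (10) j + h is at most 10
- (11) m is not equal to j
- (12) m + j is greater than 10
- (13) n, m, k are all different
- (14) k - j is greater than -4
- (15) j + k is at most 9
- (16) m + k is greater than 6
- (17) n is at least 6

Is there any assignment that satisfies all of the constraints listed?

Satisfiable

One satisfying assignment is m = 5, n = 6, k = 3, j = 6, h = 2.
For the less obvious constraints — constraint 3: m - h = 3; constraint 4: h - m = -3 — and the others hold by inspection.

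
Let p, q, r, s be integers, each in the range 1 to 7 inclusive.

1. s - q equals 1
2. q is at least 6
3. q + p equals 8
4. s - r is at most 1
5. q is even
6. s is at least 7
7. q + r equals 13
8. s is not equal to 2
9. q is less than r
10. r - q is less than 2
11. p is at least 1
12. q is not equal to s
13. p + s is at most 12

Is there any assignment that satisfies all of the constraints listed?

Try p = 2, q = 6, r = 7, s = 7.
Check constraint 1: s - q = 1; constraint 3: q + p = 8; constraint 4: s - r = 0. The remaining constraints are straightforward to verify.

Satisfiable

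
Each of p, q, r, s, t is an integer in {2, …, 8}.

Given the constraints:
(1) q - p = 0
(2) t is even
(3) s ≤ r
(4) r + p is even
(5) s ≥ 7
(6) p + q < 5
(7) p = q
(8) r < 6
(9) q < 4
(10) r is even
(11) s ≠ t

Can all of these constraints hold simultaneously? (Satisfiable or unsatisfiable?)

Unsatisfiable

From constraints 3 and 5: r ≥ s and s ≥ 7, so r ≥ 7. From constraint 8: r ≤ 5. But 5 < 7, so no value of r works.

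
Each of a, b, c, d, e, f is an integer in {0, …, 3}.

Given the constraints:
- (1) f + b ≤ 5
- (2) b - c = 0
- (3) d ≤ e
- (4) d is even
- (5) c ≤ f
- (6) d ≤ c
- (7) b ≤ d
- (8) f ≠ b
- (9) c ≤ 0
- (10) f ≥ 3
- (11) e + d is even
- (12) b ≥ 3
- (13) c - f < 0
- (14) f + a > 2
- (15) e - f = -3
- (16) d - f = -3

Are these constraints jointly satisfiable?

From constraints 7 and 12: d ≥ b and b ≥ 3, so d ≥ 3. From constraints 6 and 9: d ≤ c and c ≤ 0, so d ≤ 0. But 0 < 3, so no value of d works.

Unsatisfiable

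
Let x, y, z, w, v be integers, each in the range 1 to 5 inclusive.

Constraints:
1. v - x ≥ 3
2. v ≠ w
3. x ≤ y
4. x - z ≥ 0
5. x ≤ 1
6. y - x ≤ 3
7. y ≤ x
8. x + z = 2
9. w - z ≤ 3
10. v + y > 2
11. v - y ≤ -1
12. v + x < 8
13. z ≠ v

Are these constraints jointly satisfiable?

Constraints 1, 6, and 11 give v − x ≥ 3, x − y ≥ -3, y − v ≥ 1.
Adding all 3 inequalities: the left sides telescope to 0, and the right sides sum to 3 + (-3) + 1 = 1. So 0 ≥ 1, which is false.

Unsatisfiable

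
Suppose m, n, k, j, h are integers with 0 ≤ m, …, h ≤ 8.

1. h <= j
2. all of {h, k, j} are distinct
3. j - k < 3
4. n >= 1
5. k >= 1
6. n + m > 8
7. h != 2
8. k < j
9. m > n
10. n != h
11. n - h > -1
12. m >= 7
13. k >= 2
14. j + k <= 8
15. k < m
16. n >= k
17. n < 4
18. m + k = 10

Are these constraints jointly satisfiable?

Try m = 8, n = 2, k = 2, j = 3, h = 1.
Check constraint 3: j - k = 1; constraint 6: n + m = 10. The remaining constraints are straightforward to verify.

Satisfiable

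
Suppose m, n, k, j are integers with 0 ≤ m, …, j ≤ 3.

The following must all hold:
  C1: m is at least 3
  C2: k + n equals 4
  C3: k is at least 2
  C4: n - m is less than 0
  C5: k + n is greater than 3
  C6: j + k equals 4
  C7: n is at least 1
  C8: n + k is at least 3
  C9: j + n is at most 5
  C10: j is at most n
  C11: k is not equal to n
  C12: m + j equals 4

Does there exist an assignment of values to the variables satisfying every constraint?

The assignment m = 3, n = 1, k = 3, j = 1 works:
  constraint 2 holds since k + n = 4.
  constraint 4 holds since n - m = -2.
  constraint 5 holds since k + n = 4.
The rest check out directly.

Satisfiable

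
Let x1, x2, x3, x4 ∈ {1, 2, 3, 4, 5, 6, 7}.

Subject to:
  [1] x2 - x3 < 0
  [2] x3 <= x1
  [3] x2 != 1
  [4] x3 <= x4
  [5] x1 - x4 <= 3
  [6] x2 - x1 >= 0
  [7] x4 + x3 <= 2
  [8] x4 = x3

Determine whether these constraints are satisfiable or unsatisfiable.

Constraints 1, 2, and 6 give x1 ≤ x2, x2 < x3, x3 ≤ x1. Chaining: x1 ≤ x2 < x3 ≤ x1, which forces x1 < x1 — impossible.

Unsatisfiable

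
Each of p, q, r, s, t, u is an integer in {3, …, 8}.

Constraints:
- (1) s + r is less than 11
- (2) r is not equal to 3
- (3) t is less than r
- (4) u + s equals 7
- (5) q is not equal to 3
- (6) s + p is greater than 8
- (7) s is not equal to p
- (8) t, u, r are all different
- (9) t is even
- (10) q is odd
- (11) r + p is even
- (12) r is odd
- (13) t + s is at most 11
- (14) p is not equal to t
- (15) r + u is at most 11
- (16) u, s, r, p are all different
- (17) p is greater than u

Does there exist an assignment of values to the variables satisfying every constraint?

One satisfying assignment is p = 7, q = 5, r = 5, s = 4, t = 4, u = 3.
For the less obvious constraints — constraint 1: s + r = 9; constraint 4: u + s = 7; constraint 6: s + p = 11 — and the others hold by inspection.

Satisfiable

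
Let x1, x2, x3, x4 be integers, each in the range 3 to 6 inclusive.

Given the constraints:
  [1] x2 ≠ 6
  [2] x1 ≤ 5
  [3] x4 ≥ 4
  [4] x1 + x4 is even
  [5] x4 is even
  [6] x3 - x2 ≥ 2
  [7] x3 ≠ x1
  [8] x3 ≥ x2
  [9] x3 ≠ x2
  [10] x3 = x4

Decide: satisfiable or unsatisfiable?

Setting (x1, x2, x3, x4) = (4, 3, 6, 6) satisfies everything: constraint 4: x1 + x4 = 10 is even; constraint 5: x4 = 6 is even; constraint 6: x3 - x2 = 3, and the others follow.

Satisfiable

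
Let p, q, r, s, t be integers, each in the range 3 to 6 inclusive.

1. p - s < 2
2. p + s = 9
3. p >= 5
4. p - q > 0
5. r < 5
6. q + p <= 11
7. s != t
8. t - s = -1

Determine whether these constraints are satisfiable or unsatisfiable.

Try p = 5, q = 4, r = 3, s = 4, t = 3.
Check constraint 1: p - s = 1; constraint 2: p + s = 9. The remaining constraints are straightforward to verify.

Satisfiable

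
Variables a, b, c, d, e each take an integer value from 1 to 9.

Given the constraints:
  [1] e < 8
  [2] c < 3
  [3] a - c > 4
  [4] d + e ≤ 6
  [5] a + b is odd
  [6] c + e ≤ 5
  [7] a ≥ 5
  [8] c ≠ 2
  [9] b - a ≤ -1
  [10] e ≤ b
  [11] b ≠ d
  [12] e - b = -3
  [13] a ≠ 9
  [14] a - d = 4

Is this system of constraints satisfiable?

Setting (a, b, c, d, e) = (6, 5, 1, 2, 2) satisfies everything: constraint 3: a - c = 5; constraint 4: d + e = 4, and the others follow.

Satisfiable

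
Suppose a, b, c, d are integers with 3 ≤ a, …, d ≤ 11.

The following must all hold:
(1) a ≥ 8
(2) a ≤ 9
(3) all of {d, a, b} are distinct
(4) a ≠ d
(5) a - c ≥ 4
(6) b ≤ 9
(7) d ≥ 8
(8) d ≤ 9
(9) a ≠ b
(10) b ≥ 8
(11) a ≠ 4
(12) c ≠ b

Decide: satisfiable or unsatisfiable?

Unsatisfiable

Constraints 1, 2, 6, 7, 8, and 10 confine each of d, a, b to the 2 values {8, 9}.
Constraint 3 requires all 3 of them to be distinct, but only 2 values are available — impossible by the pigeonhole principle.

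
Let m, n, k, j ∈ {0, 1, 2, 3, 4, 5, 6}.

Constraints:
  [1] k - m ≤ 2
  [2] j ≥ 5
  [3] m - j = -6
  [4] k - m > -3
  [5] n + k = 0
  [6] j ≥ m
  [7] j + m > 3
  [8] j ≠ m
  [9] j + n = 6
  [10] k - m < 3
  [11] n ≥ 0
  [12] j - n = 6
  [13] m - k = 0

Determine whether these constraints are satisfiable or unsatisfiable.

Satisfiable

Try m = 0, n = 0, k = 0, j = 6.
Check constraint 1: k - m = 0; constraint 3: m - j = -6. The remaining constraints are straightforward to verify.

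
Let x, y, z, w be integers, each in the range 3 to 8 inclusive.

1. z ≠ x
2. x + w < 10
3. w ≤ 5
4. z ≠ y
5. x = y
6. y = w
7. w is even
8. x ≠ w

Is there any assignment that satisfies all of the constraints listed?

Unsatisfiable

From constraints 5 and 6, x = y = w, so x = w. But constraint 8 says x ≠ w. Contradiction.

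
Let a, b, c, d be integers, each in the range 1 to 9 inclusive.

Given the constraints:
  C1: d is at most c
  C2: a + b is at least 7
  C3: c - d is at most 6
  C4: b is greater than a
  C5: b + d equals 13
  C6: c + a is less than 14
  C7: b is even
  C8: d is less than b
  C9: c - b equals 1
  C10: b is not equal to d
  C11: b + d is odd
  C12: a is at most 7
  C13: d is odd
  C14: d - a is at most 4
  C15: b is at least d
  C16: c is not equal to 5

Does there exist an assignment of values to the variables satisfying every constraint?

Take a = 2, b = 8, c = 9, d = 5. Then constraint 2: a + b = 10; constraint 3: c - d = 4, and every other listed constraint is also met.

Satisfiable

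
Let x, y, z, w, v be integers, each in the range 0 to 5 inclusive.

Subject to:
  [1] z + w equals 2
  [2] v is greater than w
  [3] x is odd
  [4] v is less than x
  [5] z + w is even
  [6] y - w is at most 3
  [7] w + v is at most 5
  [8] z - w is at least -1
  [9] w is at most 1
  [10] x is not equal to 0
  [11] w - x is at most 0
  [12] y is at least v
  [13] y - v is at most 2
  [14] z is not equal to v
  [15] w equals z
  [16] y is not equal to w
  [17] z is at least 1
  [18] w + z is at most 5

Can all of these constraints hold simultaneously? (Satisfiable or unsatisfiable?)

One satisfying assignment is x = 3, y = 3, z = 1, w = 1, v = 2.
For the less obvious constraints — constraint 1: z + w = 2; constraint 6: y - w = 2; constraint 7: w + v = 3 — and the others hold by inspection.

Satisfiable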